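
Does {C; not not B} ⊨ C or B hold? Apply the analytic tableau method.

Initial set: {C; not not B; not (C or B)}.
not not B: drop double negation, giving B.
not (C or B): α-rule — add not C, not B.
× closes — contains both C and not C.
All 1 branch closes.
Every branch closed, so the premises entail the conclusion.

Yes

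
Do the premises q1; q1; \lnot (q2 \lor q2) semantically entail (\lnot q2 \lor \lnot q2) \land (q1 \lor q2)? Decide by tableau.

Initial set: {q1; q1; \lnot (q2 \lor q2); \lnot ((\lnot q2 \lor \lnot q2) \land (q1 \lor q2))}.
\lnot (q2 \lor q2): α-rule — add \lnot q2, \lnot q2.
\lnot ((\lnot q2 \lor \lnot q2) \land (q1 \lor q2)): β-rule — branch into \lnot (\lnot q2 \lor \lnot q2)  //  \lnot (q1 \lor q2).
  branch 1 (add \lnot (\lnot q2 \lor \lnot q2)):
    \lnot (\lnot q2 \lor \lnot q2): α-rule — add \lnot \lnot q2, \lnot \lnot q2.
    × closes — contains both q2 and \lnot q2.
  branch 2 (add \lnot (q1 \lor q2)):
    \lnot (q1 \lor q2): α-rule — add \lnot q1, \lnot q2.
    × closes — contains both q1 and \lnot q1.
All 2 branches close.
Every branch closed, so the premises entail the conclusion.

Yes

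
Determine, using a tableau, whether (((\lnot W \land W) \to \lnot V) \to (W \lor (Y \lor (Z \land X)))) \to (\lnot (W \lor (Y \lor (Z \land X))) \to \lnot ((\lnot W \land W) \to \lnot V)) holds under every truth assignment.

Assume the negation and expand:
Initial set: {\lnot ((((\lnot W \land W) \to \lnot V) \to (W \lor (Y \lor (Z \land X)))) \to (\lnot (W \lor (Y \lor (Z \land X))) \to \lnot ((\lnot W \land W) \to \lnot V)))}.
\lnot ((((\lnot W \land W) \to \lnot V) \to (W \lor (Y \lor (Z \land X)))) \to (\lnot (W \lor (Y \lor (Z \land X))) \to \lnot ((\lnot W \land W) \to \lnot V))): α-rule — add (((\lnot W \land W) \to \lnot V) \to (W \lor (Y \lor (Z \land X)))), \lnot (\lnot (W \lor (Y \lor (Z \land X))) \to \lnot ((\lnot W \land W) \to \lnot V)).
\lnot (\lnot (W \lor (Y \lor (Z \land X))) \to \lnot ((\lnot W \land W) \to \lnot V)): α-rule — add \lnot (W \lor (Y \lor (Z \land X))), \lnot \lnot ((\lnot W \land W) \to \lnot V).
\lnot (W \lor (Y \lor (Z \land X))): α-rule — add \lnot W, \lnot (Y \lor (Z \land X)).
\lnot (Y \lor (Z \land X)): α-rule — add \lnot Y, \lnot (Z \land X).
(((\lnot W \land W) \to \lnot V) \to (W \lor (Y \lor (Z \land X)))): β-rule — branch into \lnot ((\lnot W \land W) \to \lnot V)  //  (W \lor (Y \lor (Z \land X))).
  branch 1 (add \lnot ((\lnot W \land W) \to \lnot V)):
    \lnot ((\lnot W \land W) \to \lnot V): α-rule — add (\lnot W \land W), \lnot \lnot V.
    (\lnot W \land W): α-rule — add \lnot W, W.
    × closes — contains both W and \lnot W.
  branch 2 (add (W \lor (Y \lor (Z \land X)))):
    \lnot \lnot ((\lnot W \land W) \to \lnot V): β-rule — branch into \lnot (\lnot W \land W)  //  \lnot V.
      branch 2.1 (add \lnot (\lnot W \land W)):
        \lnot (Z \land X): β-rule — branch into \lnot Z  //  \lnot X.
          branch 2.1.1 (add \lnot Z):
            (W \lor (Y \lor (Z \land X))): β-rule — branch into W  //  (Y \lor (Z \land X)).
              branch 2.1.1.1 (add W):
                × closes — contains both W and \lnot W.
              branch 2.1.1.2 (add (Y \lor (Z \land X))):
                \lnot (\lnot W \land W): β-rule — branch into \lnot \lnot W  //  \lnot W.
                  branch 2.1.1.2.1 (add \lnot \lnot W):
                    × closes — contains both W and \lnot W.
                  branch 2.1.1.2.2 (add \lnot W):
                    (Y \lor (Z \land X)): β-rule — branch into Y  //  (Z \land X).
                      branch 2.1.1.2.2.1 (add Y):
                        × closes — contains both Y and \lnot Y.
                      branch 2.1.1.2.2.2 (add (Z \land X)):
                        (Z \land X): α-rule — add Z, X.
                        × closes — contains both Z and \lnot Z.
          branch 2.1.2 (add \lnot X):
            (W \lor (Y \lor (Z \land X))): β-rule — branch into W  //  (Y \lor (Z \land X)).
              branch 2.1.2.1 (add W):
                × closes — contains both W and \lnot W.
              branch 2.1.2.2 (add (Y \lor (Z \land X))):
                \lnot (\lnot W \land W): β-rule — branch into \lnot \lnot W  //  \lnot W.
                  branch 2.1.2.2.1 (add \lnot \lnot W):
                    × closes — contains both W and \lnot W.
                  branch 2.1.2.2.2 (add \lnot W):
                    (Y \lor (Z \land X)): β-rule — branch into Y  //  (Z \land X).
                      branch 2.1.2.2.2.1 (add Y):
                        × closes — contains both Y and \lnot Y.
                      branch 2.1.2.2.2.2 (add (Z \land X)):
                        (Z \land X): α-rule — add Z, X.
                        × closes — contains both X and \lnot X.
      branch 2.2 (add \lnot V):
        \lnot (Z \land X): β-rule — branch into \lnot Z  //  \lnot X.
          branch 2.2.1 (add \lnot Z):
            (W \lor (Y \lor (Z \land X))): β-rule — branch into W  //  (Y \lor (Z \land X)).
              branch 2.2.1.1 (add W):
                × closes — contains both W and \lnot W.
              branch 2.2.1.2 (add (Y \lor (Z \land X))):
                (Y \lor (Z \land X)): β-rule — branch into Y  //  (Z \land X).
                  branch 2.2.1.2.1 (add Y):
                    × closes — contains both Y and \lnot Y.
                  branch 2.2.1.2.2 (add (Z \land X)):
                    (Z \land X): α-rule — add Z, X.
                    × closes — contains both Z and \lnot Z.
          branch 2.2.2 (add \lnot X):
            (W \lor (Y \lor (Z \land X))): β-rule — branch into W  //  (Y \lor (Z \land X)).
              branch 2.2.2.1 (add W):
                × closes — contains both W and \lnot W.
              branch 2.2.2.2 (add (Y \lor (Z \land X))):
                (Y \lor (Z \land X)): β-rule — branch into Y  //  (Z \land X).
                  branch 2.2.2.2.1 (add Y):
                    × closes — contains both Y and \lnot Y.
                  branch 2.2.2.2.2 (add (Z \land X)):
                    (Z \land X): α-rule — add Z, X.
                    × closes — contains both X and \lnot X.
All 15 branches close.
Every branch closed, so the negation is unsatisfiable and the formula is valid.

Valid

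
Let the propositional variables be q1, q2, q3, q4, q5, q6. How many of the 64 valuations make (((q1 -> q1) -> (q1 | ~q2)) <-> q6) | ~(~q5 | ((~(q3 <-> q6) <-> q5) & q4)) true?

44

Initial set: {((((q1 -> q1) -> (q1 | ~q2)) <-> q6) | ~(~q5 | ((~(q3 <-> q6) <-> q5) & q4)))}.
((((q1 -> q1) -> (q1 | ~q2)) <-> q6) | ~(~q5 | ((~(q3 <-> q6) <-> q5) & q4))): β-rule — branch into (((q1 -> q1) -> (q1 | ~q2)) <-> q6)  //  ~(~q5 | ((~(q3 <-> q6) <-> q5) & q4)).
  branch 1 (add (((q1 -> q1) -> (q1 | ~q2)) <-> q6)):
    (((q1 -> q1) -> (q1 | ~q2)) <-> q6): β-rule — branch into ((q1 -> q1) -> (q1 | ~q2)), q6  //  ~((q1 -> q1) -> (q1 | ~q2)), ~q6.
      branch 1.1 (add ((q1 -> q1) -> (q1 | ~q2)), q6):
        ((q1 -> q1) -> (q1 | ~q2)): β-rule — branch into ~(q1 -> q1)  //  (q1 | ~q2).
          branch 1.1.1 (add ~(q1 -> q1)):
            ~(q1 -> q1): α-rule — add q1, ~q1.
            × closes — contains both q1 and ~q1.
          branch 1.1.2 (add (q1 | ~q2)):
            (q1 | ~q2): β-rule — branch into q1  //  ~q2.
              branch 1.1.2.1 (add q1):
                ○ open, literals {q1=T, q6=T}.
              branch 1.1.2.2 (add ~q2):
                ○ open, literals {q2=F, q6=T}.
      branch 1.2 (add ~((q1 -> q1) -> (q1 | ~q2)), ~q6):
        ~((q1 -> q1) -> (q1 | ~q2)): α-rule — add (q1 -> q1), ~(q1 | ~q2).
        ~(q1 | ~q2): α-rule — add ~q1, ~~q2.
        (q1 -> q1): β-rule — branch into ~q1  //  q1.
          branch 1.2.1 (add ~q1):
            ○ open, literals {q1=F, q2=T, q6=F}.
          branch 1.2.2 (add q1):
            × closes — contains both q1 and ~q1.
  branch 2 (add ~(~q5 | ((~(q3 <-> q6) <-> q5) & q4))):
    ~(~q5 | ((~(q3 <-> q6) <-> q5) & q4)): α-rule — add ~~q5, ~((~(q3 <-> q6) <-> q5) & q4).
    ~((~(q3 <-> q6) <-> q5) & q4): β-rule — branch into ~(~(q3 <-> q6) <-> q5)  //  ~q4.
      branch 2.1 (add ~(~(q3 <-> q6) <-> q5)):
        ~(~(q3 <-> q6) <-> q5): β-rule — branch into ~(q3 <-> q6), ~q5  //  ~~(q3 <-> q6), q5.
          branch 2.1.1 (add ~(q3 <-> q6), ~q5):
            × closes — contains both q5 and ~q5.
          branch 2.1.2 (add ~~(q3 <-> q6), q5):
            ~~(q3 <-> q6): β-rule — branch into q3, q6  //  ~q3, ~q6.
              branch 2.1.2.1 (add q3, q6):
                ○ open, literals {q3=T, q5=T, q6=T}.
              branch 2.1.2.2 (add ~q3, ~q6):
                ○ open, literals {q3=F, q5=T, q6=F}.
      branch 2.2 (add ~q4):
        ○ open, literals {q4=F, q5=T}.
3 branches closed, 6 open.
Each open branch fixes some atoms; the unmentioned ones are free. Counting distinct full assignments: branch {q1=T, q6=T} (q2, q3, q4, q5) contributes 16 new; branch {q2=F, q6=T} (q1, q3, q4, q5) contributes 8 new; branch {q1=F, q2=T, q6=F} (q3, q4, q5) contributes 8 new; branch {q3=T, q5=T, q6=T} (q1, q2, q4) contributes 2 new; branch {q3=F, q5=T, q6=F} (q1, q2, q4) contributes 6 new; branch {q4=F, q5=T} (q1, q2, q3, q6) contributes 4 new. Total: 44.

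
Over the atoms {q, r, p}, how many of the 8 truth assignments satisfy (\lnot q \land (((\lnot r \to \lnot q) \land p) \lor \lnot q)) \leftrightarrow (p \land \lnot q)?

6

Initial set: {((\lnot q \land (((\lnot r \to \lnot q) \land p) \lor \lnot q)) \leftrightarrow (p \land \lnot q))}.
((\lnot q \land (((\lnot r \to \lnot q) \land p) \lor \lnot q)) \leftrightarrow (p \land \lnot q)): β-rule — branch into (\lnot q \land (((\lnot r \to \lnot q) \land p) \lor \lnot q)), (p \land \lnot q)  //  \lnot (\lnot q \land (((\lnot r \to \lnot q) \land p) \lor \lnot q)), \lnot (p \land \lnot q).
  branch 1 (add (\lnot q \land (((\lnot r \to \lnot q) \land p) \lor \lnot q)), (p \land \lnot q)):
    (\lnot q \land (((\lnot r \to \lnot q) \land p) \lor \lnot q)): α-rule — add \lnot q, (((\lnot r \to \lnot q) \land p) \lor \lnot q).
    (p \land \lnot q): α-rule — add p, \lnot q.
    (((\lnot r \to \lnot q) \land p) \lor \lnot q): β-rule — branch into ((\lnot r \to \lnot q) \land p)  //  \lnot q.
      branch 1.1 (add ((\lnot r \to \lnot q) \land p)):
        ((\lnot r \to \lnot q) \land p): α-rule — add (\lnot r \to \lnot q), p.
        (\lnot r \to \lnot q): β-rule — branch into \lnot \lnot r  //  \lnot q.
          branch 1.1.1 (add \lnot \lnot r):
            ○ open, literals {p=T, q=F, r=T}.
          branch 1.1.2 (add \lnot q):
            ○ open, literals {p=T, q=F}.
      branch 1.2 (add \lnot q):
        ○ open, literals {p=T, q=F}.
  branch 2 (add \lnot (\lnot q \land (((\lnot r \to \lnot q) \land p) \lor \lnot q)), \lnot (p \land \lnot q)):
    \lnot (\lnot q \land (((\lnot r \to \lnot q) \land p) \lor \lnot q)): β-rule — branch into \lnot \lnot q  //  \lnot (((\lnot r \to \lnot q) \land p) \lor \lnot q).
      branch 2.1 (add \lnot \lnot q):
        \lnot (p \land \lnot q): β-rule — branch into \lnot p  //  \lnot \lnot q.
          branch 2.1.1 (add \lnot p):
            ○ open, literals {p=F, q=T}.
          branch 2.1.2 (add \lnot \lnot q):
            ○ open, literals {q=T}.
      branch 2.2 (add \lnot (((\lnot r \to \lnot q) \land p) \lor \lnot q)):
        \lnot (((\lnot r \to \lnot q) \land p) \lor \lnot q): α-rule — add \lnot ((\lnot r \to \lnot q) \land p), \lnot \lnot q.
        \lnot (p \land \lnot q): β-rule — branch into \lnot p  //  \lnot \lnot q.
          branch 2.2.1 (add \lnot p):
            \lnot ((\lnot r \to \lnot q) \land p): β-rule — branch into \lnot (\lnot r \to \lnot q)  //  \lnot p.
              branch 2.2.1.1 (add \lnot (\lnot r \to \lnot q)):
                \lnot (\lnot r \to \lnot q): α-rule — add \lnot r, \lnot \lnot q.
                ○ open, literals {p=F, q=T, r=F}.
              branch 2.2.1.2 (add \lnot p):
                ○ open, literals {p=F, q=T}.
          branch 2.2.2 (add \lnot \lnot q):
            \lnot ((\lnot r \to \lnot q) \land p): β-rule — branch into \lnot (\lnot r \to \lnot q)  //  \lnot p.
              branch 2.2.2.1 (add \lnot (\lnot r \to \lnot q)):
                \lnot (\lnot r \to \lnot q): α-rule — add \lnot r, \lnot \lnot q.
                ○ open, literals {q=T, r=F}.
              branch 2.2.2.2 (add \lnot p):
                ○ open, literals {p=F, q=T}.
0 branches closed, 9 open.
Each open branch fixes some atoms; the unmentioned ones are free. Counting distinct full assignments: branch {p=T, q=F, r=T} (none free) contributes 1 new; branch {p=T, q=F} (r) contributes 1 new; branch {p=T, q=F} (r) contributes 0 new; branch {p=F, q=T} (r) contributes 2 new; branch {q=T} (r, p) contributes 2 new; branch {p=F, q=T, r=F} (none free) contributes 0 new; branch {p=F, q=T} (r) contributes 0 new; branch {q=T, r=F} (p) contributes 0 new; branch {p=F, q=T} (r) contributes 0 new. Total: 6.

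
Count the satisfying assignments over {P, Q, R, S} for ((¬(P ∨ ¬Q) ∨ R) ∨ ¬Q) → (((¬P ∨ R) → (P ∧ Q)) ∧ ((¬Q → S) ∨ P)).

Initial set: {(((¬(P ∨ ¬Q) ∨ R) ∨ ¬Q) → (((¬P ∨ R) → (P ∧ Q)) ∧ ((¬Q → S) ∨ P)))}.
(((¬(P ∨ ¬Q) ∨ R) ∨ ¬Q) → (((¬P ∨ R) → (P ∧ Q)) ∧ ((¬Q → S) ∨ P))): β-rule — branch into ¬((¬(P ∨ ¬Q) ∨ R) ∨ ¬Q)  //  (((¬P ∨ R) → (P ∧ Q)) ∧ ((¬Q → S) ∨ P)).
  branch 1 (add ¬((¬(P ∨ ¬Q) ∨ R) ∨ ¬Q)):
    ¬((¬(P ∨ ¬Q) ∨ R) ∨ ¬Q): α-rule — add ¬(¬(P ∨ ¬Q) ∨ R), ¬¬Q.
    ¬(¬(P ∨ ¬Q) ∨ R): α-rule — add ¬¬(P ∨ ¬Q), ¬R.
    ¬¬(P ∨ ¬Q): β-rule — branch into P  //  ¬Q.
      branch 1.1 (add P):
        ○ open, literals {P=1, Q=1, R=0}.
      branch 1.2 (add ¬Q):
        × closes — contains both Q and ¬Q.
  branch 2 (add (((¬P ∨ R) → (P ∧ Q)) ∧ ((¬Q → S) ∨ P))):
    (((¬P ∨ R) → (P ∧ Q)) ∧ ((¬Q → S) ∨ P)): α-rule — add ((¬P ∨ R) → (P ∧ Q)), ((¬Q → S) ∨ P).
    ((¬P ∨ R) → (P ∧ Q)): β-rule — branch into ¬(¬P ∨ R)  //  (P ∧ Q).
      branch 2.1 (add ¬(¬P ∨ R)):
        ¬(¬P ∨ R): α-rule — add ¬¬P, ¬R.
        ((¬Q → S) ∨ P): β-rule — branch into (¬Q → S)  //  P.
          branch 2.1.1 (add (¬Q → S)):
            (¬Q → S): β-rule — branch into ¬¬Q  //  S.
              branch 2.1.1.1 (add ¬¬Q):
                ○ open, literals {P=1, Q=1, R=0}.
              branch 2.1.1.2 (add S):
                ○ open, literals {P=1, R=0, S=1}.
          branch 2.1.2 (add P):
            ○ open, literals {P=1, R=0}.
      branch 2.2 (add (P ∧ Q)):
        (P ∧ Q): α-rule — add P, Q.
        ((¬Q → S) ∨ P): β-rule — branch into (¬Q → S)  //  P.
          branch 2.2.1 (add (¬Q → S)):
            (¬Q → S): β-rule — branch into ¬¬Q  //  S.
              branch 2.2.1.1 (add ¬¬Q):
                ○ open, literals {P=1, Q=1}.
              branch 2.2.1.2 (add S):
                ○ open, literals {P=1, Q=1, S=1}.
          branch 2.2.2 (add P):
            ○ open, literals {P=1, Q=1}.
1 branch closed, 7 open.
Each open branch fixes some atoms; the unmentioned ones are free. Counting distinct full assignments: branch {P=1, Q=1, R=0} (S) contributes 2 new; branch {P=1, Q=1, R=0} (S) contributes 0 new; branch {P=1, R=0, S=1} (Q) contributes 1 new; branch {P=1, R=0} (Q, S) contributes 1 new; branch {P=1, Q=1} (R, S) contributes 2 new; branch {P=1, Q=1, S=1} (R) contributes 0 new; branch {P=1, Q=1} (R, S) contributes 0 new. Total: 6.

6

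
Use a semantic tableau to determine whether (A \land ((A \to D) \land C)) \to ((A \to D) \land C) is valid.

Assume the negation and expand:
Initial set: {F ((A \land ((A \to D) \land C)) \to ((A \to D) \land C))}.
F ((A \land ((A \to D) \land C)) \to ((A \to D) \land C)): α-rule — add T (A \land ((A \to D) \land C)), F ((A \to D) \land C).
T (A \land ((A \to D) \land C)): α-rule — add T A, T ((A \to D) \land C).
T ((A \to D) \land C): α-rule — add T (A \to D), T C.
F ((A \to D) \land C): β-rule — branch into F (A \to D)  //  F C.
  branch 1 (add F (A \to D)):
    F (A \to D): α-rule — add T A, F D.
    T (A \to D): β-rule — branch into F A  //  T D.
      branch 1.1 (add F A):
        × closes — contains both A and \lnot A.
      branch 1.2 (add T D):
        × closes — contains both D and \lnot D.
  branch 2 (add F C):
    × closes — contains both C and \lnot C.
All 3 branches close.
Every branch closed, so the negation is unsatisfiable and the formula is valid.

Valid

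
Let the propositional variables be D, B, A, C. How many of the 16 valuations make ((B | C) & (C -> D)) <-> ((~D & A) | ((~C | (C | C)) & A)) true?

8

Initial set: {(((B | C) & (C -> D)) <-> ((~D & A) | ((~C | (C | C)) & A)))}.
(((B | C) & (C -> D)) <-> ((~D & A) | ((~C | (C | C)) & A))): β-rule — branch into ((B | C) & (C -> D)), ((~D & A) | ((~C | (C | C)) & A))  //  ~((B | C) & (C -> D)), ~((~D & A) | ((~C | (C | C)) & A)).
  branch 1 (add ((B | C) & (C -> D)), ((~D & A) | ((~C | (C | C)) & A))):
    ((B | C) & (C -> D)): α-rule — add (B | C), (C -> D).
    ((~D & A) | ((~C | (C | C)) & A)): β-rule — branch into (~D & A)  //  ((~C | (C | C)) & A).
      branch 1.1 (add (~D & A)):
        (~D & A): α-rule — add ~D, A.
        (B | C): β-rule — branch into B  //  C.
          branch 1.1.1 (add B):
            (C -> D): β-rule — branch into ~C  //  D.
              branch 1.1.1.1 (add ~C):
                ○ open, literals {A=true, B=true, C=false, D=false}.
              branch 1.1.1.2 (add D):
                × closes — contains both D and ~D.
          branch 1.1.2 (add C):
            (C -> D): β-rule — branch into ~C  //  D.
              branch 1.1.2.1 (add ~C):
                × closes — contains both C and ~C.
              branch 1.1.2.2 (add D):
                × closes — contains both D and ~D.
      branch 1.2 (add ((~C | (C | C)) & A)):
        ((~C | (C | C)) & A): α-rule — add (~C | (C | C)), A.
        (B | C): β-rule — branch into B  //  C.
          branch 1.2.1 (add B):
            (C -> D): β-rule — branch into ~C  //  D.
              branch 1.2.1.1 (add ~C):
                (~C | (C | C)): β-rule — branch into ~C  //  (C | C).
                  branch 1.2.1.1.1 (add ~C):
                    ○ open, literals {A=true, B=true, C=false}.
                  branch 1.2.1.1.2 (add (C | C)):
                    (C | C): β-rule — branch into C  //  C.
                      branch 1.2.1.1.2.1 (add C):
                        × closes — contains both C and ~C.
                      branch 1.2.1.1.2.2 (add C):
                        × closes — contains both C and ~C.
              branch 1.2.1.2 (add D):
                (~C | (C | C)): β-rule — branch into ~C  //  (C | C).
                  branch 1.2.1.2.1 (add ~C):
                    ○ open, literals {A=true, B=true, C=false, D=true}.
                  branch 1.2.1.2.2 (add (C | C)):
                    (C | C): β-rule — branch into C  //  C.
                      branch 1.2.1.2.2.1 (add C):
                        ○ open, literals {A=true, B=true, C=true, D=true}.
                      branch 1.2.1.2.2.2 (add C):
                        ○ open, literals {A=true, B=true, C=true, D=true}.
          branch 1.2.2 (add C):
            (C -> D): β-rule — branch into ~C  //  D.
              branch 1.2.2.1 (add ~C):
                × closes — contains both C and ~C.
              branch 1.2.2.2 (add D):
                (~C | (C | C)): β-rule — branch into ~C  //  (C | C).
                  branch 1.2.2.2.1 (add ~C):
                    × closes — contains both C and ~C.
                  branch 1.2.2.2.2 (add (C | C)):
                    (C | C): β-rule — branch into C  //  C.
                      branch 1.2.2.2.2.1 (add C):
                        ○ open, literals {A=true, C=true, D=true}.
                      branch 1.2.2.2.2.2 (add C):
                        ○ open, literals {A=true, C=true, D=true}.
  branch 2 (add ~((B | C) & (C -> D)), ~((~D & A) | ((~C | (C | C)) & A))):
    ~((~D & A) | ((~C | (C | C)) & A)): α-rule — add ~(~D & A), ~((~C | (C | C)) & A).
    ~((B | C) & (C -> D)): β-rule — branch into ~(B | C)  //  ~(C -> D).
      branch 2.1 (add ~(B | C)):
        ~(B | C): α-rule — add ~B, ~C.
        ~(~D & A): β-rule — branch into ~~D  //  ~A.
          branch 2.1.1 (add ~~D):
            ~((~C | (C | C)) & A): β-rule — branch into ~(~C | (C | C))  //  ~A.
              branch 2.1.1.1 (add ~(~C | (C | C))):
                ~(~C | (C | C)): α-rule — add ~~C, ~(C | C).
                × closes — contains both C and ~C.
              branch 2.1.1.2 (add ~A):
                ○ open, literals {A=false, B=false, C=false, D=true}.
          branch 2.1.2 (add ~A):
            ~((~C | (C | C)) & A): β-rule — branch into ~(~C | (C | C))  //  ~A.
              branch 2.1.2.1 (add ~(~C | (C | C))):
                ~(~C | (C | C)): α-rule — add ~~C, ~(C | C).
                × closes — contains both C and ~C.
              branch 2.1.2.2 (add ~A):
                ○ open, literals {A=false, B=false, C=false}.
      branch 2.2 (add ~(C -> D)):
        ~(C -> D): α-rule — add C, ~D.
        ~(~D & A): β-rule — branch into ~~D  //  ~A.
          branch 2.2.1 (add ~~D):
            × closes — contains both D and ~D.
          branch 2.2.2 (add ~A):
            ~((~C | (C | C)) & A): β-rule — branch into ~(~C | (C | C))  //  ~A.
              branch 2.2.2.1 (add ~(~C | (C | C))):
                ~(~C | (C | C)): α-rule — add ~~C, ~(C | C).
                ~(C | C): α-rule — add ~C, ~C.
                × closes — contains both C and ~C.
              branch 2.2.2.2 (add ~A):
                ○ open, literals {A=false, C=true, D=false}.
11 branches closed, 10 open.
Each open branch fixes some atoms; the unmentioned ones are free. Counting distinct full assignments: branch {A=true, B=true, C=false, D=false} (none free) contributes 1 new; branch {A=true, B=true, C=false} (D) contributes 1 new; branch {A=true, B=true, C=false, D=true} (none free) contributes 0 new; branch {A=true, B=true, C=true, D=true} (none free) contributes 1 new; branch {A=true, B=true, C=true, D=true} (none free) contributes 0 new; branch {A=true, C=true, D=true} (B) contributes 1 new; branch {A=true, C=true, D=true} (B) contributes 0 new; branch {A=false, B=false, C=false, D=true} (none free) contributes 1 new; branch {A=false, B=false, C=false} (D) contributes 1 new; branch {A=false, C=true, D=false} (B) contributes 2 new. Total: 8.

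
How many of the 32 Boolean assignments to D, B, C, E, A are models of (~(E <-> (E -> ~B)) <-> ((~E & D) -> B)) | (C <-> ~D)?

Initial set: {((~(E <-> (E -> ~B)) <-> ((~E & D) -> B)) | (C <-> ~D))}.
((~(E <-> (E -> ~B)) <-> ((~E & D) -> B)) | (C <-> ~D)): β-rule — branch into (~(E <-> (E -> ~B)) <-> ((~E & D) -> B))  //  (C <-> ~D).
  branch 1 (add (~(E <-> (E -> ~B)) <-> ((~E & D) -> B))):
    (~(E <-> (E -> ~B)) <-> ((~E & D) -> B)): β-rule — branch into ~(E <-> (E -> ~B)), ((~E & D) -> B)  //  ~~(E <-> (E -> ~B)), ~((~E & D) -> B).
      branch 1.1 (add ~(E <-> (E -> ~B)), ((~E & D) -> B)):
        ~(E <-> (E -> ~B)): β-rule — branch into E, ~(E -> ~B)  //  ~E, (E -> ~B).
          branch 1.1.1 (add E, ~(E -> ~B)):
            ~(E -> ~B): α-rule — add E, ~~B.
            ((~E & D) -> B): β-rule — branch into ~(~E & D)  //  B.
              branch 1.1.1.1 (add ~(~E & D)):
                ~(~E & D): β-rule — branch into ~~E  //  ~D.
                  branch 1.1.1.1.1 (add ~~E):
                    ○ open, literals {B=T, E=T}.
                  branch 1.1.1.1.2 (add ~D):
                    ○ open, literals {B=T, D=F, E=T}.
              branch 1.1.1.2 (add B):
                ○ open, literals {B=T, E=T}.
          branch 1.1.2 (add ~E, (E -> ~B)):
            ((~E & D) -> B): β-rule — branch into ~(~E & D)  //  B.
              branch 1.1.2.1 (add ~(~E & D)):
                (E -> ~B): β-rule — branch into ~E  //  ~B.
                  branch 1.1.2.1.1 (add ~E):
                    ~(~E & D): β-rule — branch into ~~E  //  ~D.
                      branch 1.1.2.1.1.1 (add ~~E):
                        × closes — contains both E and ~E.
                      branch 1.1.2.1.1.2 (add ~D):
                        ○ open, literals {D=F, E=F}.
                  branch 1.1.2.1.2 (add ~B):
                    ~(~E & D): β-rule — branch into ~~E  //  ~D.
                      branch 1.1.2.1.2.1 (add ~~E):
                        × closes — contains both E and ~E.
                      branch 1.1.2.1.2.2 (add ~D):
                        ○ open, literals {B=F, D=F, E=F}.
              branch 1.1.2.2 (add B):
                (E -> ~B): β-rule — branch into ~E  //  ~B.
                  branch 1.1.2.2.1 (add ~E):
                    ○ open, literals {B=T, E=F}.
                  branch 1.1.2.2.2 (add ~B):
                    × closes — contains both B and ~B.
      branch 1.2 (add ~~(E <-> (E -> ~B)), ~((~E & D) -> B)):
        ~((~E & D) -> B): α-rule — add (~E & D), ~B.
        (~E & D): α-rule — add ~E, D.
        ~~(E <-> (E -> ~B)): β-rule — branch into E, (E -> ~B)  //  ~E, ~(E -> ~B).
          branch 1.2.1 (add E, (E -> ~B)):
            × closes — contains both E and ~E.
          branch 1.2.2 (add ~E, ~(E -> ~B)):
            ~(E -> ~B): α-rule — add E, ~~B.
            × closes — contains both E and ~E.
  branch 2 (add (C <-> ~D)):
    (C <-> ~D): β-rule — branch into C, ~D  //  ~C, ~~D.
      branch 2.1 (add C, ~D):
        ○ open, literals {C=T, D=F}.
      branch 2.2 (add ~C, ~~D):
        ○ open, literals {C=F, D=T}.
5 branches closed, 8 open.
Each open branch fixes some atoms; the unmentioned ones are free. Counting distinct full assignments: branch {B=T, E=T} (D, C, A) contributes 8 new; branch {B=T, D=F, E=T} (C, A) contributes 0 new; branch {B=T, E=T} (D, C, A) contributes 0 new; branch {D=F, E=F} (B, C, A) contributes 8 new; branch {B=F, D=F, E=F} (C, A) contributes 0 new; branch {B=T, E=F} (D, C, A) contributes 4 new; branch {C=T, D=F} (B, E, A) contributes 2 new; branch {C=F, D=T} (B, E, A) contributes 4 new. Total: 26.

26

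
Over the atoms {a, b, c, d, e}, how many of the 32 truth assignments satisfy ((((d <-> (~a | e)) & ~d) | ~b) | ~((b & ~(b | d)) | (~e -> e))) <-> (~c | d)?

20

Initial set: {(((((d <-> (~a | e)) & ~d) | ~b) | ~((b & ~(b | d)) | (~e -> e))) <-> (~c | d))}.
(((((d <-> (~a | e)) & ~d) | ~b) | ~((b & ~(b | d)) | (~e -> e))) <-> (~c | d)): β-rule — branch into ((((d <-> (~a | e)) & ~d) | ~b) | ~((b & ~(b | d)) | (~e -> e))), (~c | d)  //  ~((((d <-> (~a | e)) & ~d) | ~b) | ~((b & ~(b | d)) | (~e -> e))), ~(~c | d).
  branch 1 (add ((((d <-> (~a | e)) & ~d) | ~b) | ~((b & ~(b | d)) | (~e -> e))), (~c | d)):
    ((((d <-> (~a | e)) & ~d) | ~b) | ~((b & ~(b | d)) | (~e -> e))): β-rule — branch into (((d <-> (~a | e)) & ~d) | ~b)  //  ~((b & ~(b | d)) | (~e -> e)).
      branch 1.1 (add (((d <-> (~a | e)) & ~d) | ~b)):
        (~c | d): β-rule — branch into ~c  //  d.
          branch 1.1.1 (add ~c):
            (((d <-> (~a | e)) & ~d) | ~b): β-rule — branch into ((d <-> (~a | e)) & ~d)  //  ~b.
              branch 1.1.1.1 (add ((d <-> (~a | e)) & ~d)):
                ((d <-> (~a | e)) & ~d): α-rule — add (d <-> (~a | e)), ~d.
                (d <-> (~a | e)): β-rule — branch into d, (~a | e)  //  ~d, ~(~a | e).
                  branch 1.1.1.1.1 (add d, (~a | e)):
                    × closes — contains both d and ~d.
                  branch 1.1.1.1.2 (add ~d, ~(~a | e)):
                    ~(~a | e): α-rule — add ~~a, ~e.
                    ○ open, literals {a=true, c=false, d=false, e=false}.
              branch 1.1.1.2 (add ~b):
                ○ open, literals {b=false, c=false}.
          branch 1.1.2 (add d):
            (((d <-> (~a | e)) & ~d) | ~b): β-rule — branch into ((d <-> (~a | e)) & ~d)  //  ~b.
              branch 1.1.2.1 (add ((d <-> (~a | e)) & ~d)):
                ((d <-> (~a | e)) & ~d): α-rule — add (d <-> (~a | e)), ~d.
                × closes — contains both d and ~d.
              branch 1.1.2.2 (add ~b):
                ○ open, literals {b=false, d=true}.
      branch 1.2 (add ~((b & ~(b | d)) | (~e -> e))):
        ~((b & ~(b | d)) | (~e -> e)): α-rule — add ~(b & ~(b | d)), ~(~e -> e).
        ~(~e -> e): α-rule — add ~e, ~e.
        (~c | d): β-rule — branch into ~c  //  d.
          branch 1.2.1 (add ~c):
            ~(b & ~(b | d)): β-rule — branch into ~b  //  ~~(b | d).
              branch 1.2.1.1 (add ~b):
                ○ open, literals {b=false, c=false, e=false}.
              branch 1.2.1.2 (add ~~(b | d)):
                ~~(b | d): β-rule — branch into b  //  d.
                  branch 1.2.1.2.1 (add b):
                    ○ open, literals {b=true, c=false, e=false}.
                  branch 1.2.1.2.2 (add d):
                    ○ open, literals {c=false, d=true, e=false}.
          branch 1.2.2 (add d):
            ~(b & ~(b | d)): β-rule — branch into ~b  //  ~~(b | d).
              branch 1.2.2.1 (add ~b):
                ○ open, literals {b=false, d=true, e=false}.
              branch 1.2.2.2 (add ~~(b | d)):
                ~~(b | d): β-rule — branch into b  //  d.
                  branch 1.2.2.2.1 (add b):
                    ○ open, literals {b=true, d=true, e=false}.
                  branch 1.2.2.2.2 (add d):
                    ○ open, literals {d=true, e=false}.
  branch 2 (add ~((((d <-> (~a | e)) & ~d) | ~b) | ~((b & ~(b | d)) | (~e -> e))), ~(~c | d)):
    ~((((d <-> (~a | e)) & ~d) | ~b) | ~((b & ~(b | d)) | (~e -> e))): α-rule — add ~(((d <-> (~a | e)) & ~d) | ~b), ~~((b & ~(b | d)) | (~e -> e)).
    ~(~c | d): α-rule — add ~~c, ~d.
    ~(((d <-> (~a | e)) & ~d) | ~b): α-rule — add ~((d <-> (~a | e)) & ~d), ~~b.
    ~~((b & ~(b | d)) | (~e -> e)): β-rule — branch into (b & ~(b | d))  //  (~e -> e).
      branch 2.1 (add (b & ~(b | d))):
        (b & ~(b | d)): α-rule — add b, ~(b | d).
        ~(b | d): α-rule — add ~b, ~d.
        × closes — contains both b and ~b.
      branch 2.2 (add (~e -> e)):
        ~((d <-> (~a | e)) & ~d): β-rule — branch into ~(d <-> (~a | e))  //  ~~d.
          branch 2.2.1 (add ~(d <-> (~a | e))):
            (~e -> e): β-rule — branch into ~~e  //  e.
              branch 2.2.1.1 (add ~~e):
                ~(d <-> (~a | e)): β-rule — branch into d, ~(~a | e)  //  ~d, (~a | e).
                  branch 2.2.1.1.1 (add d, ~(~a | e)):
                    × closes — contains both d and ~d.
                  branch 2.2.1.1.2 (add ~d, (~a | e)):
                    (~a | e): β-rule — branch into ~a  //  e.
                      branch 2.2.1.1.2.1 (add ~a):
                        ○ open, literals {a=false, b=true, c=true, d=false, e=true}.
                      branch 2.2.1.1.2.2 (add e):
                        ○ open, literals {b=true, c=true, d=false, e=true}.
              branch 2.2.1.2 (add e):
                ~(d <-> (~a | e)): β-rule — branch into d, ~(~a | e)  //  ~d, (~a | e).
                  branch 2.2.1.2.1 (add d, ~(~a | e)):
                    × closes — contains both d and ~d.
                  branch 2.2.1.2.2 (add ~d, (~a | e)):
                    (~a | e): β-rule — branch into ~a  //  e.
                      branch 2.2.1.2.2.1 (add ~a):
                        ○ open, literals {a=false, b=true, c=true, d=false, e=true}.
                      branch 2.2.1.2.2.2 (add e):
                        ○ open, literals {b=true, c=true, d=false, e=true}.
          branch 2.2.2 (add ~~d):
            × closes — contains both d and ~d.
6 branches closed, 13 open.
Each open branch fixes some atoms; the unmentioned ones are free. Counting distinct full assignments: branch {a=true, c=false, d=false, e=false} (b) contributes 2 new; branch {b=false, c=false} (a, d, e) contributes 7 new; branch {b=false, d=true} (a, c, e) contributes 4 new; branch {b=false, c=false, e=false} (a, d) contributes 0 new; branch {b=true, c=false, e=false} (a, d) contributes 3 new; branch {c=false, d=true, e=false} (a, b) contributes 0 new; branch {b=false, d=true, e=false} (a, c) contributes 0 new; branch {b=true, d=true, e=false} (a, c) contributes 2 new; branch {d=true, e=false} (a, b, c) contributes 0 new; branch {a=false, b=true, c=true, d=false, e=true} (none free) contributes 1 new; branch {b=true, c=true, d=false, e=true} (a) contributes 1 new; branch {a=false, b=true, c=true, d=false, e=true} (none free) contributes 0 new; branch {b=true, c=true, d=false, e=true} (a) contributes 0 new. Total: 20.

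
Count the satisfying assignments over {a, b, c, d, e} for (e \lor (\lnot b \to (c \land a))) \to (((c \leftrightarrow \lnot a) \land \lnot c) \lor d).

22

Initial set: {((e \lor (\lnot b \to (c \land a))) \to (((c \leftrightarrow \lnot a) \land \lnot c) \lor d))}.
((e \lor (\lnot b \to (c \land a))) \to (((c \leftrightarrow \lnot a) \land \lnot c) \lor d)): β-rule — branch into \lnot (e \lor (\lnot b \to (c \land a)))  //  (((c \leftrightarrow \lnot a) \land \lnot c) \lor d).
  branch 1 (add \lnot (e \lor (\lnot b \to (c \land a)))):
    \lnot (e \lor (\lnot b \to (c \land a))): α-rule — add \lnot e, \lnot (\lnot b \to (c \land a)).
    \lnot (\lnot b \to (c \land a)): α-rule — add \lnot b, \lnot (c \land a).
    \lnot (c \land a): β-rule — branch into \lnot c  //  \lnot a.
      branch 1.1 (add \lnot c):
        ○ open, literals {b=false, c=false, e=false}.
      branch 1.2 (add \lnot a):
        ○ open, literals {a=false, b=false, e=false}.
  branch 2 (add (((c \leftrightarrow \lnot a) \land \lnot c) \lor d)):
    (((c \leftrightarrow \lnot a) \land \lnot c) \lor d): β-rule — branch into ((c \leftrightarrow \lnot a) \land \lnot c)  //  d.
      branch 2.1 (add ((c \leftrightarrow \lnot a) \land \lnot c)):
        ((c \leftrightarrow \lnot a) \land \lnot c): α-rule — add (c \leftrightarrow \lnot a), \lnot c.
        (c \leftrightarrow \lnot a): β-rule — branch into c, \lnot a  //  \lnot c, \lnot \lnot a.
          branch 2.1.1 (add c, \lnot a):
            × closes — contains both c and \lnot c.
          branch 2.1.2 (add \lnot c, \lnot \lnot a):
            ○ open, literals {a=true, c=false}.
      branch 2.2 (add d):
        ○ open, literals {d=true}.
1 branch closed, 4 open.
Each open branch fixes some atoms; the unmentioned ones are free. Counting distinct full assignments: branch {b=false, c=false, e=false} (a, d) contributes 4 new; branch {a=false, b=false, e=false} (c, d) contributes 2 new; branch {a=true, c=false} (b, d, e) contributes 6 new; branch {d=true} (a, b, c, e) contributes 10 new. Total: 22.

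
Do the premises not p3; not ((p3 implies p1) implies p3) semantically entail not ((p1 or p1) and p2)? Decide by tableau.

No

Initial set: {not p3; not ((p3 implies p1) implies p3); not not ((p1 or p1) and p2)}.
not ((p3 implies p1) implies p3): α-rule — add (p3 implies p1), not p3.
not not ((p1 or p1) and p2): α-rule — add (p1 or p1), p2.
(p3 implies p1): β-rule — branch into not p3  //  p1.
  branch 1 (add not p3):
    (p1 or p1): β-rule — branch into p1  //  p1.
      branch 1.1 (add p1):
        ○ open, literals {p1=1, p2=1, p3=0}.
      branch 1.2 (add p1):
        ○ open, literals {p1=1, p2=1, p3=0}.
  branch 2 (add p1):
    (p1 or p1): β-rule — branch into p1  //  p1.
      branch 2.1 (add p1):
        ○ open, literals {p1=1, p2=1, p3=0}.
      branch 2.2 (add p1):
        ○ open, literals {p1=1, p2=1, p3=0}.
0 branches closed, 4 open.
An open branch gives a countermodel: p1=1, p2=1, p3=0 (unmentioned atoms arbitrary); the premises hold there but the conclusion fails.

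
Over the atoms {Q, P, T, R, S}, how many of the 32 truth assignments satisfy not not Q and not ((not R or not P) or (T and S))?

3

Initial set: {(not not Q and not ((not R or not P) or (T and S)))}.
(not not Q and not ((not R or not P) or (T and S))): α-rule — add not not Q, not ((not R or not P) or (T and S)).
not not Q: drop double negation, giving Q.
not ((not R or not P) or (T and S)): α-rule — add not (not R or not P), not (T and S).
not (not R or not P): α-rule — add not not R, not not P.
not (T and S): β-rule — branch into not T  //  not S.
  branch 1 (add not T):
    ○ open, literals {P=T, Q=T, R=T, T=F}.
  branch 2 (add not S):
    ○ open, literals {P=T, Q=T, R=T, S=F}.
0 branches closed, 2 open.
Each open branch fixes some atoms; the unmentioned ones are free. Counting distinct full assignments: branch {P=T, Q=T, R=T, T=F} (S) contributes 2 new; branch {P=T, Q=T, R=T, S=F} (T) contributes 1 new. Total: 3.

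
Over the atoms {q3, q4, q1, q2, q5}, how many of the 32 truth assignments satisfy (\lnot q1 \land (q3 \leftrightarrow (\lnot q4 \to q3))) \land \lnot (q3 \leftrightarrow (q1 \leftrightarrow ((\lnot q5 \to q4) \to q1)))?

4

Initial set: {T ((\lnot q1 \land (q3 \leftrightarrow (\lnot q4 \to q3))) \land \lnot (q3 \leftrightarrow (q1 \leftrightarrow ((\lnot q5 \to q4) \to q1))))}.
T ((\lnot q1 \land (q3 \leftrightarrow (\lnot q4 \to q3))) \land \lnot (q3 \leftrightarrow (q1 \leftrightarrow ((\lnot q5 \to q4) \to q1)))): α-rule — add T (\lnot q1 \land (q3 \leftrightarrow (\lnot q4 \to q3))), T \lnot (q3 \leftrightarrow (q1 \leftrightarrow ((\lnot q5 \to q4) \to q1))).
T (\lnot q1 \land (q3 \leftrightarrow (\lnot q4 \to q3))): α-rule — add T \lnot q1, T (q3 \leftrightarrow (\lnot q4 \to q3)).
T \lnot (q3 \leftrightarrow (q1 \leftrightarrow ((\lnot q5 \to q4) \to q1))): β-rule — branch into T q3, F (q1 \leftrightarrow ((\lnot q5 \to q4) \to q1))  //  F q3, T (q1 \leftrightarrow ((\lnot q5 \to q4) \to q1)).
  branch 1 (add T q3, F (q1 \leftrightarrow ((\lnot q5 \to q4) \to q1))):
    T (q3 \leftrightarrow (\lnot q4 \to q3)): β-rule — branch into T q3, T (\lnot q4 \to q3)  //  F q3, F (\lnot q4 \to q3).
      branch 1.1 (add T q3, T (\lnot q4 \to q3)):
        F (q1 \leftrightarrow ((\lnot q5 \to q4) \to q1)): β-rule — branch into T q1, F ((\lnot q5 \to q4) \to q1)  //  F q1, T ((\lnot q5 \to q4) \to q1).
          branch 1.1.1 (add T q1, F ((\lnot q5 \to q4) \to q1)):
            × closes — contains both q1 and \lnot q1.
          branch 1.1.2 (add F q1, T ((\lnot q5 \to q4) \to q1)):
            T (\lnot q4 \to q3): β-rule — branch into F \lnot q4  //  T q3.
              branch 1.1.2.1 (add F \lnot q4):
                T ((\lnot q5 \to q4) \to q1): β-rule — branch into F (\lnot q5 \to q4)  //  T q1.
                  branch 1.1.2.1.1 (add F (\lnot q5 \to q4)):
                    F (\lnot q5 \to q4): α-rule — add T \lnot q5, F q4.
                    × closes — contains both q4 and \lnot q4.
                  branch 1.1.2.1.2 (add T q1):
                    × closes — contains both q1 and \lnot q1.
              branch 1.1.2.2 (add T q3):
                T ((\lnot q5 \to q4) \to q1): β-rule — branch into F (\lnot q5 \to q4)  //  T q1.
                  branch 1.1.2.2.1 (add F (\lnot q5 \to q4)):
                    F (\lnot q5 \to q4): α-rule — add T \lnot q5, F q4.
                    ○ open, literals {q1=0, q3=1, q4=0, q5=0}.
                  branch 1.1.2.2.2 (add T q1):
                    × closes — contains both q1 and \lnot q1.
      branch 1.2 (add F q3, F (\lnot q4 \to q3)):
        × closes — contains both q3 and \lnot q3.
  branch 2 (add F q3, T (q1 \leftrightarrow ((\lnot q5 \to q4) \to q1))):
    T (q3 \leftrightarrow (\lnot q4 \to q3)): β-rule — branch into T q3, T (\lnot q4 \to q3)  //  F q3, F (\lnot q4 \to q3).
      branch 2.1 (add T q3, T (\lnot q4 \to q3)):
        × closes — contains both q3 and \lnot q3.
      branch 2.2 (add F q3, F (\lnot q4 \to q3)):
        F (\lnot q4 \to q3): α-rule — add T \lnot q4, F q3.
        T (q1 \leftrightarrow ((\lnot q5 \to q4) \to q1)): β-rule — branch into T q1, T ((\lnot q5 \to q4) \to q1)  //  F q1, F ((\lnot q5 \to q4) \to q1).
          branch 2.2.1 (add T q1, T ((\lnot q5 \to q4) \to q1)):
            × closes — contains both q1 and \lnot q1.
          branch 2.2.2 (add F q1, F ((\lnot q5 \to q4) \to q1)):
            F ((\lnot q5 \to q4) \to q1): α-rule — add T (\lnot q5 \to q4), F q1.
            T (\lnot q5 \to q4): β-rule — branch into F \lnot q5  //  T q4.
              branch 2.2.2.1 (add F \lnot q5):
                ○ open, literals {q1=0, q3=0, q4=0, q5=1}.
              branch 2.2.2.2 (add T q4):
                × closes — contains both q4 and \lnot q4.
8 branches closed, 2 open.
Each open branch fixes some atoms; the unmentioned ones are free. Counting distinct full assignments: branch {q1=0, q3=1, q4=0, q5=0} (q2) contributes 2 new; branch {q1=0, q3=0, q4=0, q5=1} (q2) contributes 2 new. Total: 4.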